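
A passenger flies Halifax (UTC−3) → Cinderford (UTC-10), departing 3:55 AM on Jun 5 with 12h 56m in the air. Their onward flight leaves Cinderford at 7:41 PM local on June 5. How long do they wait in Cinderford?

9 hours 50 minutes

Convert departure to UTC: 3:55 AM + 3:00 = 6:55 AM UTC on Jun 5.
Add 12 hours and 56 minutes flight time → 7:51 PM UTC.
Cinderford is UTC−10:00, so local arrival = 7:51 PM − 10:00 = 9:51 AM on Jun 5.
Layover = 7:41 PM − 9:51 AM = 9 hours 50 minutes.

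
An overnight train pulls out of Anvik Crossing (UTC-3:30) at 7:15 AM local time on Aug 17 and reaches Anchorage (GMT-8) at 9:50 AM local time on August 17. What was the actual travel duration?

Anchorage is 4:30 behind Anvik Crossing.
Clock-face elapsed time (ignoring zones) is 2 hours 35 minutes.
Actual elapsed = 2 hours 35 minutes + 4:30 = 7 hours 5 minutes.

7 hours 5 minutes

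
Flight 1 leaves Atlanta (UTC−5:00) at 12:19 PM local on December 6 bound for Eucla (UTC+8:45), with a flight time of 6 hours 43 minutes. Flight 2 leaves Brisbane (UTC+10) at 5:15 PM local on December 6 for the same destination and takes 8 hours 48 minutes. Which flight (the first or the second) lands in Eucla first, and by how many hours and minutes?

Flight 1 in UTC: 12:19 PM + 5:00 = 5:19 PM on Dec 6.
+6 hours and 43 minutes → arrive 12:02 AM UTC on Dec 7.
Flight 2 in UTC: 5:15 PM − 10:00 = 7:15 AM on Dec 6.
+8 hours and 48 minutes → arrive 4:03 PM UTC on Dec 6.
Flight 2 lands earlier by 7 hours 59 minutes.

the second, by 7 hours 59 minutes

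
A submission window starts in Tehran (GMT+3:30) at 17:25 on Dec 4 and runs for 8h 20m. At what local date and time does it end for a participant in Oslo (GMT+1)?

23:15 on December 4

Convert start to UTC: 17:25 − 3:30 = 13:55 UTC on Dec 4.
Add 8 hours 20 minutes duration → 22:15 UTC.
Oslo is UTC+1:00, so local end time = 22:15 + 1:00 = 23:15 on Dec 4.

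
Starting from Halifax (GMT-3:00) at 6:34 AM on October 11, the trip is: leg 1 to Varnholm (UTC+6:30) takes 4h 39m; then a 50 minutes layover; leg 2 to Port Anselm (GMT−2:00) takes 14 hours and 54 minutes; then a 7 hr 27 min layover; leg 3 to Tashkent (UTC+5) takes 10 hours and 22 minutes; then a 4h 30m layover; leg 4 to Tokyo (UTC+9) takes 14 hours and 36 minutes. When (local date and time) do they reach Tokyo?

Convert departure to UTC: 6:34 AM + 3:00 = 9:34 AM UTC on Oct 11.
Add 4 hours 39 minutes leg 1 → 2:13 PM UTC.
Add 50 minutes layover in Varnholm → 3:03 PM UTC.
Add 14 hours 54 minutes leg 2 → 5:57 AM UTC (Oct 12).
Add 7 hours 27 minutes layover in Port Anselm → 1:24 PM UTC.
Add 10 hours and 22 minutes leg 3 → 11:46 PM UTC.
Add 4 hours and 30 minutes layover in Tashkent → 4:16 AM UTC (Oct 13).
Add 14 hours and 36 minutes leg 4 → 6:52 PM UTC.
Tokyo is UTC+9:00, so local arrival = 6:52 PM + 9:00 = 3:52 AM on Oct 14.

3:52 AM on Oct 14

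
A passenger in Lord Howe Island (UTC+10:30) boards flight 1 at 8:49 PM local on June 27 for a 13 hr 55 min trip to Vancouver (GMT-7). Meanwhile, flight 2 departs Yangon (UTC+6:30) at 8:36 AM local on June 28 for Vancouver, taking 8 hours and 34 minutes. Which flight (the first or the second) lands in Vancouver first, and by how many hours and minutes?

Flight 1 in UTC: 8:49 PM − 10:30 = 10:19 AM on Jun 27.
+13 hours 55 minutes → arrive 12:14 AM UTC on Jun 28.
Flight 2 in UTC: 8:36 AM − 6:30 = 2:06 AM on Jun 28.
+8 hours and 34 minutes → arrive 10:40 AM UTC on Jun 28.
Flight 1 lands earlier by 10 hours 26 minutes.

the first, by 10 hours 26 minutes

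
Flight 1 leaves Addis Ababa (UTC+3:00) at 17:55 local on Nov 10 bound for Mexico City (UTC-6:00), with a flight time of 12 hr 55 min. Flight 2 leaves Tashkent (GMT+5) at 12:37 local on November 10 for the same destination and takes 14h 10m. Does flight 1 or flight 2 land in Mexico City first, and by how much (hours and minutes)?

Flight 1 in UTC: 17:55 − 3:00 = 14:55 on Nov 10.
+12 hours 55 minutes → arrive 03:50 UTC on Nov 11.
Flight 2 in UTC: 12:37 − 5:00 = 07:37 on Nov 10.
+14 hours 10 minutes → arrive 21:47 UTC on Nov 10.
Flight 2 lands earlier by 6 hours 3 minutes.

the second, by 6 hours 3 minutes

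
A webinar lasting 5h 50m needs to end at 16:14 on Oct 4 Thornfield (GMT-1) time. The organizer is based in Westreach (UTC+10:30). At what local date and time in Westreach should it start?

Target end time in UTC: 16:14 + 1:00 = 17:14 on Oct 4.
Subtract 5 hours and 50 minutes → start 11:24 UTC on Oct 4.
Westreach is UTC+10:30: 11:24 + 10:30 = 21:54 on Oct 4.

21:54 on Oct 4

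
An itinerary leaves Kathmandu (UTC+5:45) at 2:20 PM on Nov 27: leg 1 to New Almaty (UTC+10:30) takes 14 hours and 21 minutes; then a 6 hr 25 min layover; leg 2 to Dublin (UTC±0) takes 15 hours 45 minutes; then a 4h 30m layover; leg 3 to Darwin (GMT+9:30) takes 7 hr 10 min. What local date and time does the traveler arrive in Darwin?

Convert departure to UTC: 2:20 PM − 5:45 = 8:35 AM UTC on Nov 27.
Add 14 hours and 21 minutes leg 1 → 10:56 PM UTC.
Add 6 hours 25 minutes layover in New Almaty → 5:21 AM UTC (Nov 28).
Add 15 hours and 45 minutes leg 2 → 9:06 PM UTC.
Add 4 hours 30 minutes layover in Dublin → 1:36 AM UTC (Nov 29).
Add 7 hours and 10 minutes leg 3 → 8:46 AM UTC.
Darwin is UTC+9:30, so local arrival = 8:46 AM + 9:30 = 6:16 PM on Nov 29.

6:16 PM on November 29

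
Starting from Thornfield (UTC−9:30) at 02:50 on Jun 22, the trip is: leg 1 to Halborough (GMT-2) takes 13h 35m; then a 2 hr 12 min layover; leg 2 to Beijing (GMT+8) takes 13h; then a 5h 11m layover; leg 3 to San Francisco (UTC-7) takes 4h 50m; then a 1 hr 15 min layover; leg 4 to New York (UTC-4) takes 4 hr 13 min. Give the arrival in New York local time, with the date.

Convert departure to UTC: 02:50 + 9:30 = 12:20 UTC on Jun 22.
Add 13 hours 35 minutes leg 1 → 01:55 UTC (Jun 23).
Add 2 hours 12 minutes layover in Halborough → 04:07 UTC.
Add 13 hours leg 2 → 17:07 UTC.
Add 5 hours 11 minutes layover in Beijing → 22:18 UTC.
Add 4 hours and 50 minutes leg 3 → 03:08 UTC (Jun 24).
Add 1 hour 15 minutes layover in San Francisco → 04:23 UTC.
Add 4 hours and 13 minutes leg 4 → 08:36 UTC.
New York is UTC−4:00, so local arrival = 08:36 − 4:00 = 04:36 on Jun 24.

04:36 on Jun 24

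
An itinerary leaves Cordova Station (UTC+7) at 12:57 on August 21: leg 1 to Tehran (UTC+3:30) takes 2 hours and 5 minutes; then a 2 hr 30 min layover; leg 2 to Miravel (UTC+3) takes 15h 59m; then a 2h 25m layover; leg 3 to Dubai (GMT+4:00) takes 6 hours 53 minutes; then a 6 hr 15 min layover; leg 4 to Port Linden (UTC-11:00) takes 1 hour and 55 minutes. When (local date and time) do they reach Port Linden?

Convert departure to UTC: 12:57 − 7:00 = 05:57 UTC on Aug 21.
Add 2 hours 5 minutes leg 1 → 08:02 UTC.
Add 2 hours 30 minutes layover in Tehran → 10:32 UTC.
Add 15 hours and 59 minutes leg 2 → 02:31 UTC (Aug 22).
Add 2 hours and 25 minutes layover in Miravel → 04:56 UTC.
Add 6 hours 53 minutes leg 3 → 11:49 UTC.
Add 6 hours 15 minutes layover in Dubai → 18:04 UTC.
Add 1 hour 55 minutes leg 4 → 19:59 UTC.
Port Linden is UTC−11:00, so local arrival = 19:59 − 11:00 = 08:59 on Aug 22.

08:59 on August 22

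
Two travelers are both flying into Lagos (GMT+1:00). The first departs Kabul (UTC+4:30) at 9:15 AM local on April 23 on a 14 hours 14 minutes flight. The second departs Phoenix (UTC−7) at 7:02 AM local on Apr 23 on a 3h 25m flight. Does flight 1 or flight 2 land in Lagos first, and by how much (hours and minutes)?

Flight 1 in UTC: 9:15 AM − 4:30 = 4:45 AM on Apr 23.
+14 hours and 14 minutes → arrive 6:59 PM UTC on Apr 23.
Flight 2 in UTC: 7:02 AM + 7:00 = 2:02 PM on Apr 23.
+3 hours and 25 minutes → arrive 5:27 PM UTC on Apr 23.
Flight 2 lands earlier by 1 hour 32 minutes.

the second, by 1 hour 32 minutes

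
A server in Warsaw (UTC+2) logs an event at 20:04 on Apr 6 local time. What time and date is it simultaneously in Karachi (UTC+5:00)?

In UTC: 20:04 − 2:00 = 18:04 on Apr 6.
Karachi is UTC+5:00: 18:04 + 5:00 = 23:04 on Apr 6.

23:04 on April 6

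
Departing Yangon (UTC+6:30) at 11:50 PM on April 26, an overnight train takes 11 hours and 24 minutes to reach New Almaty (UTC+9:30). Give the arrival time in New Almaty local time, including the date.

2:14 PM on April 27

Convert departure to UTC: 11:50 PM − 6:30 = 5:20 PM UTC on Apr 26.
Add 11 hours 24 minutes travel time → 4:44 AM UTC (Apr 27).
New Almaty is UTC+9:30, so local arrival = 4:44 AM + 9:30 = 2:14 PM on Apr 27.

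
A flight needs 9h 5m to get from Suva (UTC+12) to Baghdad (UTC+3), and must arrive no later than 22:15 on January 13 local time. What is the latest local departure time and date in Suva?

22:10 on Jan 13

Target arrival in UTC: 22:15 − 3:00 = 19:15 on Jan 13.
Subtract 9 hours 5 minutes → departure 10:10 UTC on Jan 13.
Suva is UTC+12:00: 10:10 + 12:00 = 22:10 on Jan 13.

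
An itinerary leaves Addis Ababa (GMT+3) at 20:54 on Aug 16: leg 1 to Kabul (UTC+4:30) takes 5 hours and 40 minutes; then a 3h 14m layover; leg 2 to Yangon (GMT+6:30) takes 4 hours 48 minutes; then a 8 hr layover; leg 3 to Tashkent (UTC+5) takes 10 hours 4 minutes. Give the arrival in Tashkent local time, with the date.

06:40 on August 18

Convert departure to UTC: 20:54 − 3:00 = 17:54 UTC on Aug 16.
Add 5 hours and 40 minutes leg 1 → 23:34 UTC.
Add 3 hours 14 minutes layover in Kabul → 02:48 UTC (Aug 17).
Add 4 hours 48 minutes leg 2 → 07:36 UTC.
Add 8 hours layover in Yangon → 15:36 UTC.
Add 10 hours and 4 minutes leg 3 → 01:40 UTC (Aug 18).
Tashkent is UTC+5:00, so local arrival = 01:40 + 5:00 = 06:40 on Aug 18.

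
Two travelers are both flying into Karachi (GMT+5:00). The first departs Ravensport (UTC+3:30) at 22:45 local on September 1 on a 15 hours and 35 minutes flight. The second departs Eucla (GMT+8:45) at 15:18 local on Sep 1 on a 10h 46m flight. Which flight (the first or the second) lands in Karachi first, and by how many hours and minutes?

Flight 1 in UTC: 22:45 − 3:30 = 19:15 on Sep 1.
+15 hours 35 minutes → arrive 10:50 UTC on Sep 2.
Flight 2 in UTC: 15:18 − 8:45 = 06:33 on Sep 1.
+10 hours 46 minutes → arrive 17:19 UTC on Sep 1.
Flight 2 lands earlier by 17 hours 31 minutes.

the second, by 17 hours 31 minutes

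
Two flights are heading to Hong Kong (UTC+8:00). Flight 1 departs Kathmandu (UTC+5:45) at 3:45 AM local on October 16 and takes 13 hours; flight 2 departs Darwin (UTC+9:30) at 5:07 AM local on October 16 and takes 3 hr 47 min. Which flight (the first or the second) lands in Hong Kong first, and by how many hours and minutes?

the second, by 11 hours 36 minutes

Flight 1 in UTC: 3:45 AM − 5:45 = 10:00 PM on Oct 15.
+13 hours → arrive 11:00 AM UTC on Oct 16.
Flight 2 in UTC: 5:07 AM − 9:30 = 7:37 PM on Oct 15.
+3 hours and 47 minutes → arrive 11:24 PM UTC on Oct 15.
Flight 2 lands earlier by 11 hours 36 minutes.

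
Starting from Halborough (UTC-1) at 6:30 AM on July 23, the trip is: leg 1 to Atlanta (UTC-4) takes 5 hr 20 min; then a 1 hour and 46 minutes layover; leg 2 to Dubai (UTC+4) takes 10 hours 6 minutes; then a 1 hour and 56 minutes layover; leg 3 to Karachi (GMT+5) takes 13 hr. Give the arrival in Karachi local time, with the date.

8:38 PM on July 24

Convert departure to UTC: 6:30 AM + 1:00 = 7:30 AM UTC on Jul 23.
Add 5 hours 20 minutes leg 1 → 12:50 PM UTC.
Add 1 hour 46 minutes layover in Atlanta → 2:36 PM UTC.
Add 10 hours and 6 minutes leg 2 → 12:42 AM UTC (Jul 24).
Add 1 hour and 56 minutes layover in Dubai → 2:38 AM UTC.
Add 13 hours leg 3 → 3:38 PM UTC.
Karachi is UTC+5:00, so local arrival = 3:38 PM + 5:00 = 8:38 PM on Jul 24.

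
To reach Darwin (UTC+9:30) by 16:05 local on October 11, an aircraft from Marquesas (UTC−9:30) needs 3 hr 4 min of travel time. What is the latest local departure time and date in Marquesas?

18:01 on October 10

Target arrival in UTC: 16:05 − 9:30 = 06:35 on Oct 11.
Subtract 3 hours and 4 minutes → departure 03:31 UTC on Oct 11.
Marquesas is UTC−9:30: 03:31 − 9:30 = 18:01 on Oct 10.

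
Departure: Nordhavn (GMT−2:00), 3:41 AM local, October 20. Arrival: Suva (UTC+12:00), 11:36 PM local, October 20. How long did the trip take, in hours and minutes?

5 hours 55 minutes

Departure in UTC: 3:41 AM + 2:00 = 5:41 AM on Oct 20.
Arrival in UTC: 11:36 PM − 12:00 = 11:36 AM on Oct 20.
Elapsed = 11:36 AM − 5:41 AM = 5 hours 55 minutes.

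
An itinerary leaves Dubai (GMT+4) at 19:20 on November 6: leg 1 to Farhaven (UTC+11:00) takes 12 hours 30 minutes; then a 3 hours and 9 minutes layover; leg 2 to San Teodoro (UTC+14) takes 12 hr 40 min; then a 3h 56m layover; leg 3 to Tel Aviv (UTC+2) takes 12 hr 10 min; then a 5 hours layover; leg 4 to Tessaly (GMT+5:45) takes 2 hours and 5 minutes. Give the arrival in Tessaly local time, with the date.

Convert departure to UTC: 19:20 − 4:00 = 15:20 UTC on Nov 6.
Add 12 hours 30 minutes leg 1 → 03:50 UTC (Nov 7).
Add 3 hours 9 minutes layover in Farhaven → 06:59 UTC.
Add 12 hours and 40 minutes leg 2 → 19:39 UTC.
Add 3 hours and 56 minutes layover in San Teodoro → 23:35 UTC.
Add 12 hours 10 minutes leg 3 → 11:45 UTC (Nov 8).
Add 5 hours layover in Tel Aviv → 16:45 UTC.
Add 2 hours 5 minutes leg 4 → 18:50 UTC.
Tessaly is UTC+5:45, so local arrival = 18:50 + 5:45 = 00:35 on Nov 9.

00:35 on Nov 9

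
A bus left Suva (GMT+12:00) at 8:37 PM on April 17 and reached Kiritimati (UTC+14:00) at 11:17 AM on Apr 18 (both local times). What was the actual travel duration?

Departure in UTC: 8:37 PM − 12:00 = 8:37 AM on Apr 17.
Arrival in UTC: 11:17 AM − 14:00 = 9:17 PM on Apr 17.
Elapsed = 9:17 PM − 8:37 AM = 12 hours 40 minutes.

12 hours 40 minutes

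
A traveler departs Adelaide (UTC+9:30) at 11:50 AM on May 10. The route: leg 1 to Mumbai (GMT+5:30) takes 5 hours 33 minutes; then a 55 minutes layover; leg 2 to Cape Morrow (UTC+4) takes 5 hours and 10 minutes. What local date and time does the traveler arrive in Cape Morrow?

Convert departure to UTC: 11:50 AM − 9:30 = 2:20 AM UTC on May 10.
Add 5 hours and 33 minutes leg 1 → 7:53 AM UTC.
Add 55 minutes layover in Mumbai → 8:48 AM UTC.
Add 5 hours and 10 minutes leg 2 → 1:58 PM UTC.
Cape Morrow is UTC+4:00, so local arrival = 1:58 PM + 4:00 = 5:58 PM on May 10.

5:58 PM on May 10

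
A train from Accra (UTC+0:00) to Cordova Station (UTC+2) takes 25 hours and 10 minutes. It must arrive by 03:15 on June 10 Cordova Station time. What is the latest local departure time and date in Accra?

Target arrival in UTC: 03:15 − 2:00 = 01:15 on Jun 10.
Subtract 25 hours and 10 minutes → departure 00:05 UTC on Jun 9.
Accra is UTC+0, so departure is 00:05 on Jun 9.

00:05 on June 9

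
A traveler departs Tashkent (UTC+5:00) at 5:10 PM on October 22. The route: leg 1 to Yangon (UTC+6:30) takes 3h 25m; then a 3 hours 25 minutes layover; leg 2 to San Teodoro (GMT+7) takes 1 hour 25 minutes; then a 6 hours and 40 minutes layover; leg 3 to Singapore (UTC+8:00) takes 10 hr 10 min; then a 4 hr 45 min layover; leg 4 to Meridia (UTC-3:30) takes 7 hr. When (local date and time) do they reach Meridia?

9:30 PM on Oct 23

Convert departure to UTC: 5:10 PM − 5:00 = 12:10 PM UTC on Oct 22.
Add 3 hours 25 minutes leg 1 → 3:35 PM UTC.
Add 3 hours 25 minutes layover in Yangon → 7:00 PM UTC.
Add 1 hour 25 minutes leg 2 → 8:25 PM UTC.
Add 6 hours 40 minutes layover in San Teodoro → 3:05 AM UTC (Oct 23).
Add 10 hours 10 minutes leg 3 → 1:15 PM UTC.
Add 4 hours 45 minutes layover in Singapore → 6:00 PM UTC.
Add 7 hours leg 4 → 1:00 AM UTC (Oct 24).
Meridia is UTC−3:30, so local arrival = 1:00 AM − 3:30 = 9:30 PM on Oct 23.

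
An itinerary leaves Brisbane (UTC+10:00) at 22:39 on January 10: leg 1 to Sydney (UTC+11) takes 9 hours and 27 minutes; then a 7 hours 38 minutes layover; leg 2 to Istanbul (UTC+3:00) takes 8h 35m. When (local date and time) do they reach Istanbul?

17:19 on Jan 11

Convert departure to UTC: 22:39 − 10:00 = 12:39 UTC on Jan 10.
Add 9 hours and 27 minutes leg 1 → 22:06 UTC.
Add 7 hours 38 minutes layover in Sydney → 05:44 UTC (Jan 11).
Add 8 hours 35 minutes leg 2 → 14:19 UTC.
Istanbul is UTC+3:00, so local arrival = 14:19 + 3:00 = 17:19 on Jan 11.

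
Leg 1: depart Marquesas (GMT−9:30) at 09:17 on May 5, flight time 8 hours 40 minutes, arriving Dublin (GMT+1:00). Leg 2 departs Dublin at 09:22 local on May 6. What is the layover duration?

Convert departure to UTC: 09:17 + 9:30 = 18:47 UTC on May 5.
Add 8 hours 40 minutes flight time → 03:27 UTC (May 6).
Dublin is UTC+1:00, so local arrival = 03:27 + 1:00 = 04:27 on May 6.
Layover = 09:22 − 04:27 = 4 hours 55 minutes.

4 hours 55 minutes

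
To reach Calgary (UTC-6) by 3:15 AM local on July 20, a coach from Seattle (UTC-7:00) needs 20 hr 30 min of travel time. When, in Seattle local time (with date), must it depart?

5:45 AM on Jul 19

Target arrival in UTC: 3:15 AM + 6:00 = 9:15 AM on Jul 20.
Subtract 20 hours and 30 minutes → departure 12:45 PM UTC on Jul 19.
Seattle is UTC−7:00: 12:45 PM − 7:00 = 5:45 AM on Jul 19.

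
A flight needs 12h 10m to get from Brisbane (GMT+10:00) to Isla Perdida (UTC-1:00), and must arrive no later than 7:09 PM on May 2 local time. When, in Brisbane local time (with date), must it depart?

5:59 PM on May 2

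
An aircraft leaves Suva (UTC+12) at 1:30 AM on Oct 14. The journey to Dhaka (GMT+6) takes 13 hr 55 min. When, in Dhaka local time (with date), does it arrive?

Convert departure to UTC: 1:30 AM − 12:00 = 1:30 PM UTC on Oct 13.
Add 13 hours and 55 minutes travel time → 3:25 AM UTC (Oct 14).
Dhaka is UTC+6:00, so local arrival = 3:25 AM + 6:00 = 9:25 AM on Oct 14.

9:25 AM on Oct 14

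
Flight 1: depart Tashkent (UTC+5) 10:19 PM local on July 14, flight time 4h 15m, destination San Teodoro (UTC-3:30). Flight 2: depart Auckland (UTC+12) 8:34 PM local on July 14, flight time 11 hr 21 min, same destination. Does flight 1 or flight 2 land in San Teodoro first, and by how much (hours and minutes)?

Flight 1 in UTC: 10:19 PM − 5:00 = 5:19 PM on Jul 14.
+4 hours and 15 minutes → arrive 9:34 PM UTC on Jul 14.
Flight 2 in UTC: 8:34 PM − 12:00 = 8:34 AM on Jul 14.
+11 hours and 21 minutes → arrive 7:55 PM UTC on Jul 14.
Flight 2 lands earlier by 1 hour 39 minutes.

the second, by 1 hour 39 minutes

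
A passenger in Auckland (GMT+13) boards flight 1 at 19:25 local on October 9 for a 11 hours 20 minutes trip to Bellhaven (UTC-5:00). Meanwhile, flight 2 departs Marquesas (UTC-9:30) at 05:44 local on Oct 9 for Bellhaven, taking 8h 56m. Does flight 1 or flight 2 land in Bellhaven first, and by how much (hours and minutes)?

the first, by 6 hours 25 minutes

Flight 1 in UTC: 19:25 − 13:00 = 06:25 on Oct 9.
+11 hours and 20 minutes → arrive 17:45 UTC on Oct 9.
Flight 2 in UTC: 05:44 + 9:30 = 15:14 on Oct 9.
+8 hours and 56 minutes → arrive 00:10 UTC on Oct 10.
Flight 1 lands earlier by 6 hours 25 minutes.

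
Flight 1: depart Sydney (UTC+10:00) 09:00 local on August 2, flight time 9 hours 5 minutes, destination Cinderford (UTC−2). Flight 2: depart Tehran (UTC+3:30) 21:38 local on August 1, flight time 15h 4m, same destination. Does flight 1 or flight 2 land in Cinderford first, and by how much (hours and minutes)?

the first, by 1 hour 7 minutes

Flight 1 in UTC: 09:00 − 10:00 = 23:00 on Aug 1.
+9 hours 5 minutes → arrive 08:05 UTC on Aug 2.
Flight 2 in UTC: 21:38 − 3:30 = 18:08 on Aug 1.
+15 hours and 4 minutes → arrive 09:12 UTC on Aug 2.
Flight 1 lands earlier by 1 hour 7 minutes.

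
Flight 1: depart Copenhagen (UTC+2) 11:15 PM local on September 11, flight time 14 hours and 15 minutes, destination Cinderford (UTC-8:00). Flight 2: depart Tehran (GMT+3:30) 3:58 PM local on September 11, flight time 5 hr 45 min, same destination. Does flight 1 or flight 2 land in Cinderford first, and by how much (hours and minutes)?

the second, by 17 hours 17 minutes

Flight 1 in UTC: 11:15 PM − 2:00 = 9:15 PM on Sep 11.
+14 hours and 15 minutes → arrive 11:30 AM UTC on Sep 12.
Flight 2 in UTC: 3:58 PM − 3:30 = 12:28 PM on Sep 11.
+5 hours 45 minutes → arrive 6:13 PM UTC on Sep 11.
Flight 2 lands earlier by 17 hours 17 minutes.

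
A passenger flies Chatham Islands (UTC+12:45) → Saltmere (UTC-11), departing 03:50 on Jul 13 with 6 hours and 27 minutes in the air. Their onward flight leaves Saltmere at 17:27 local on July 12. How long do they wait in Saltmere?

6 hours 55 minutes

Convert departure to UTC: 03:50 − 12:45 = 15:05 UTC on Jul 12.
Add 6 hours and 27 minutes flight time → 21:32 UTC.
Saltmere is UTC−11:00, so local arrival = 21:32 − 11:00 = 10:32 on Jul 12.
Layover = 17:27 − 10:32 = 6 hours 55 minutes.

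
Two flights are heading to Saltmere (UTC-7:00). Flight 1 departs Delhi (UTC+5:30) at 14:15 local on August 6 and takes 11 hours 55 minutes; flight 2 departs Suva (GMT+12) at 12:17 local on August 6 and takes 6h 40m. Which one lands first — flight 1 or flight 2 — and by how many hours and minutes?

Flight 1 in UTC: 14:15 − 5:30 = 08:45 on Aug 6.
+11 hours and 55 minutes → arrive 20:40 UTC on Aug 6.
Flight 2 in UTC: 12:17 − 12:00 = 00:17 on Aug 6.
+6 hours and 40 minutes → arrive 06:57 UTC on Aug 6.
Flight 2 lands earlier by 13 hours 43 minutes.

the second, by 13 hours 43 minutes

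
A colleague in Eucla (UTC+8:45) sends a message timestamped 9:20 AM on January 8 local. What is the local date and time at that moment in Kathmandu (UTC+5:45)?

In UTC: 9:20 AM − 8:45 = 12:35 AM on Jan 8.
Kathmandu is UTC+5:45: 12:35 AM + 5:45 = 6:20 AM on Jan 8.

6:20 AM on January 8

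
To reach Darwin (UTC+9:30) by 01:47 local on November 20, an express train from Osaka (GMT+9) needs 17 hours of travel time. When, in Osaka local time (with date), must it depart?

Target arrival in UTC: 01:47 − 9:30 = 16:17 on Nov 19.
Subtract 17 hours → departure 23:17 UTC on Nov 18.
Osaka is UTC+9:00: 23:17 + 9:00 = 08:17 on Nov 19.

08:17 on November 19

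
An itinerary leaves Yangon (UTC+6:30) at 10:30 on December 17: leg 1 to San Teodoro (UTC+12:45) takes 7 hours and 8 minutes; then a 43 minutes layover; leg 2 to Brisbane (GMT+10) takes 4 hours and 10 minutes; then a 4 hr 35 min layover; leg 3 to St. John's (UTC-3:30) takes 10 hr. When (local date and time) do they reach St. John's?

03:06 on December 18

Convert departure to UTC: 10:30 − 6:30 = 04:00 UTC on Dec 17.
Add 7 hours and 8 minutes leg 1 → 11:08 UTC.
Add 43 minutes layover in San Teodoro → 11:51 UTC.
Add 4 hours and 10 minutes leg 2 → 16:01 UTC.
Add 4 hours 35 minutes layover in Brisbane → 20:36 UTC.
Add 10 hours leg 3 → 06:36 UTC (Dec 18).
St. John's is UTC−3:30, so local arrival = 06:36 − 3:30 = 03:06 on Dec 18.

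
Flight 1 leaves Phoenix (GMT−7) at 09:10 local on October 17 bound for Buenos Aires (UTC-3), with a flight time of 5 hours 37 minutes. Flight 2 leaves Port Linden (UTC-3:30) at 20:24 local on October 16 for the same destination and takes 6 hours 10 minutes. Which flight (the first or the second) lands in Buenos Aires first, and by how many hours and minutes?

the second, by 15 hours 43 minutes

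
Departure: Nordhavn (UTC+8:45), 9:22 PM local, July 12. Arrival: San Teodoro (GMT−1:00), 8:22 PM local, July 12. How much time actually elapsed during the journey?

8 hours 45 minutes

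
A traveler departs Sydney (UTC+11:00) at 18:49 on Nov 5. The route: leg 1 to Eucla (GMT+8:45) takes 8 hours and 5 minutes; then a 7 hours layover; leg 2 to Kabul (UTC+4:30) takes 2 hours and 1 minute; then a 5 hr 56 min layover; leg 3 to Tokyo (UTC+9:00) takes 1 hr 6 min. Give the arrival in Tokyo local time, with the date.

Convert departure to UTC: 18:49 − 11:00 = 07:49 UTC on Nov 5.
Add 8 hours and 5 minutes leg 1 → 15:54 UTC.
Add 7 hours layover in Eucla → 22:54 UTC.
Add 2 hours and 1 minute leg 2 → 00:55 UTC (Nov 6).
Add 5 hours and 56 minutes layover in Kabul → 06:51 UTC.
Add 1 hour and 6 minutes leg 3 → 07:57 UTC.
Tokyo is UTC+9:00, so local arrival = 07:57 + 9:00 = 16:57 on Nov 6.

16:57 on November 6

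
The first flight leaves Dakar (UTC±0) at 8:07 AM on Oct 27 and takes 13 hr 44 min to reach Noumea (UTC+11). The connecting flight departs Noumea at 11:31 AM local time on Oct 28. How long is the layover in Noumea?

Dakar is at UTC+0, so departure is already 8:07 AM UTC on Oct 27.
Add 13 hours and 44 minutes flight time → 9:51 PM UTC.
Noumea is UTC+11:00, so local arrival = 9:51 PM + 11:00 = 8:51 AM on Oct 28.
Layover = 11:31 AM − 8:51 AM = 2 hours 40 minutes.

2 hours 40 minutes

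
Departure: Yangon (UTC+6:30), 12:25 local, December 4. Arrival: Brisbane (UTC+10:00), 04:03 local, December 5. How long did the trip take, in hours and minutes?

12 hours 8 minutes

Departure in UTC: 12:25 − 6:30 = 05:55 on Dec 4.
Arrival in UTC: 04:03 − 10:00 = 18:03 on Dec 4.
Elapsed = 18:03 − 05:55 = 12 hours 8 minutes.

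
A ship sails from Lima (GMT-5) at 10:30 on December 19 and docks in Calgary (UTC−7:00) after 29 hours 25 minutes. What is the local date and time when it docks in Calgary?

Calgary is 2:00 behind Lima.
After 29 hours 25 minutes it is 15:55 (Dec 20) in Lima.
Shift by the zone difference: 15:55 − 2:00 = 13:55 on Dec 20 in Calgary.

13:55 on December 20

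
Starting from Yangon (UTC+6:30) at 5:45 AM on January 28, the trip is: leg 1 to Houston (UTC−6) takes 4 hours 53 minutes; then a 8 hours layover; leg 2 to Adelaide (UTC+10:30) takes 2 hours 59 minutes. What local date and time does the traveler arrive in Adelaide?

1:37 AM on January 29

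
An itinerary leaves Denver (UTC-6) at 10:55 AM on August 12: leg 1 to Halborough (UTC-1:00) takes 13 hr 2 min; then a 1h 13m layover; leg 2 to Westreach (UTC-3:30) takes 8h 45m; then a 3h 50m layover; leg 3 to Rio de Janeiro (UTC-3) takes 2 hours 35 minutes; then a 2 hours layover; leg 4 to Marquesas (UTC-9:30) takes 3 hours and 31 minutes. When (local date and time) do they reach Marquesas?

Convert departure to UTC: 10:55 AM + 6:00 = 4:55 PM UTC on Aug 12.
Add 13 hours 2 minutes leg 1 → 5:57 AM UTC (Aug 13).
Add 1 hour 13 minutes layover in Halborough → 7:10 AM UTC.
Add 8 hours and 45 minutes leg 2 → 3:55 PM UTC.
Add 3 hours 50 minutes layover in Westreach → 7:45 PM UTC.
Add 2 hours 35 minutes leg 3 → 10:20 PM UTC.
Add 2 hours layover in Rio de Janeiro → 12:20 AM UTC (Aug 14).
Add 3 hours 31 minutes leg 4 → 3:51 AM UTC.
Marquesas is UTC−9:30, so local arrival = 3:51 AM − 9:30 = 6:21 PM on Aug 13.

6:21 PM on August 13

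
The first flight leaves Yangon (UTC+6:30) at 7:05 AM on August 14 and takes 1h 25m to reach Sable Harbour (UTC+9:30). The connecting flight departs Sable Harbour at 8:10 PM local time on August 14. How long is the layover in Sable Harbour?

8 hours 40 minutes

Convert departure to UTC: 7:05 AM − 6:30 = 12:35 AM UTC on Aug 14.
Add 1 hour and 25 minutes flight time → 2:00 AM UTC.
Sable Harbour is UTC+9:30, so local arrival = 2:00 AM + 9:30 = 11:30 AM on Aug 14.
Layover = 8:10 PM − 11:30 AM = 8 hours 40 minutes.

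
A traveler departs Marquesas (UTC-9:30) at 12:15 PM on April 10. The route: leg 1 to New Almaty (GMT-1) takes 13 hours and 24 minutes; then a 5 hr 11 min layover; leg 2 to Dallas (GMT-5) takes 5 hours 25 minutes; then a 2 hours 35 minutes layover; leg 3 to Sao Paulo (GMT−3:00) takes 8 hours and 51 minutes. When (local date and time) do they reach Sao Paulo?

6:11 AM on April 12

Convert departure to UTC: 12:15 PM + 9:30 = 9:45 PM UTC on Apr 10.
Add 13 hours 24 minutes leg 1 → 11:09 AM UTC (Apr 11).
Add 5 hours 11 minutes layover in New Almaty → 4:20 PM UTC.
Add 5 hours and 25 minutes leg 2 → 9:45 PM UTC.
Add 2 hours and 35 minutes layover in Dallas → 12:20 AM UTC (Apr 12).
Add 8 hours 51 minutes leg 3 → 9:11 AM UTC.
Sao Paulo is UTC−3:00, so local arrival = 9:11 AM − 3:00 = 6:11 AM on Apr 12.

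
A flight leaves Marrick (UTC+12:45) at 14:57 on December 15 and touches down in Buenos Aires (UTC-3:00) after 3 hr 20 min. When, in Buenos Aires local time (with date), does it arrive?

Buenos Aires is 15:45 behind Marrick.
After 3 hours 20 minutes it is 18:17 in Marrick.
Shift by the zone difference: 18:17 − 15:45 = 02:32 on Dec 15 in Buenos Aires.

02:32 on December 15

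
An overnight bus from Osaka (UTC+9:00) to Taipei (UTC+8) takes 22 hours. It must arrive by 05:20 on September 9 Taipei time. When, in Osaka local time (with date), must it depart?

08:20 on Sep 8

Target arrival in UTC: 05:20 − 8:00 = 21:20 on Sep 8.
Subtract 22 hours → departure 23:20 UTC on Sep 7.
Osaka is UTC+9:00: 23:20 + 9:00 = 08:20 on Sep 8.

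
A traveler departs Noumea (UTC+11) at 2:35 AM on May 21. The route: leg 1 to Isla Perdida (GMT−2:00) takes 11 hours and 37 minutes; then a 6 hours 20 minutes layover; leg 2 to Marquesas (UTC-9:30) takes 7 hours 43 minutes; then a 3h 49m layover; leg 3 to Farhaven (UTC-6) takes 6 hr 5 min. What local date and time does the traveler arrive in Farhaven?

9:09 PM on May 21

Convert departure to UTC: 2:35 AM − 11:00 = 3:35 PM UTC on May 20.
Add 11 hours and 37 minutes leg 1 → 3:12 AM UTC (May 21).
Add 6 hours and 20 minutes layover in Isla Perdida → 9:32 AM UTC.
Add 7 hours 43 minutes leg 2 → 5:15 PM UTC.
Add 3 hours 49 minutes layover in Marquesas → 9:04 PM UTC.
Add 6 hours 5 minutes leg 3 → 3:09 AM UTC (May 22).
Farhaven is UTC−6:00, so local arrival = 3:09 AM − 6:00 = 9:09 PM on May 21.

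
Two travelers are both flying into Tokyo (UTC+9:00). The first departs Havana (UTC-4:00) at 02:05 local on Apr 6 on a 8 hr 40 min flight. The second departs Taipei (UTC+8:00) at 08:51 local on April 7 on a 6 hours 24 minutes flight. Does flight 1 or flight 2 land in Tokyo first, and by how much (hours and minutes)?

Flight 1 in UTC: 02:05 + 4:00 = 06:05 on Apr 6.
+8 hours and 40 minutes → arrive 14:45 UTC on Apr 6.
Flight 2 in UTC: 08:51 − 8:00 = 00:51 on Apr 7.
+6 hours and 24 minutes → arrive 07:15 UTC on Apr 7.
Flight 1 lands earlier by 16 hours 30 minutes.

the first, by 16 hours 30 minutes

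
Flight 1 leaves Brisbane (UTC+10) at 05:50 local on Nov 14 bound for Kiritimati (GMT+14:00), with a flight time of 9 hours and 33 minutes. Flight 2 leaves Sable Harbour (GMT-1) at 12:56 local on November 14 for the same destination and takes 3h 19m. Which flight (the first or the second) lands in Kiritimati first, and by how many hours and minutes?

the first, by 11 hours 52 minutes

Flight 1 in UTC: 05:50 − 10:00 = 19:50 on Nov 13.
+9 hours 33 minutes → arrive 05:23 UTC on Nov 14.
Flight 2 in UTC: 12:56 + 1:00 = 13:56 on Nov 14.
+3 hours 19 minutes → arrive 17:15 UTC on Nov 14.
Flight 1 lands earlier by 11 hours 52 minutes.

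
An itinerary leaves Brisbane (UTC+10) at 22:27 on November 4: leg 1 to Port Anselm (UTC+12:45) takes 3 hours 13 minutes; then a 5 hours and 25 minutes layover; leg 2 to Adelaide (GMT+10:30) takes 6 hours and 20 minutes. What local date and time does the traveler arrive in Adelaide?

13:55 on Nov 5

Convert departure to UTC: 22:27 − 10:00 = 12:27 UTC on Nov 4.
Add 3 hours and 13 minutes leg 1 → 15:40 UTC.
Add 5 hours and 25 minutes layover in Port Anselm → 21:05 UTC.
Add 6 hours and 20 minutes leg 2 → 03:25 UTC (Nov 5).
Adelaide is UTC+10:30, so local arrival = 03:25 + 10:30 = 13:55 on Nov 5.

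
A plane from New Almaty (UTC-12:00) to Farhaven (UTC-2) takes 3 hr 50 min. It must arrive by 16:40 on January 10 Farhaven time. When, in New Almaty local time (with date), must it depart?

Target arrival in UTC: 16:40 + 2:00 = 18:40 on Jan 10.
Subtract 3 hours and 50 minutes → departure 14:50 UTC on Jan 10.
New Almaty is UTC−12:00: 14:50 − 12:00 = 02:50 on Jan 10.

02:50 on January 10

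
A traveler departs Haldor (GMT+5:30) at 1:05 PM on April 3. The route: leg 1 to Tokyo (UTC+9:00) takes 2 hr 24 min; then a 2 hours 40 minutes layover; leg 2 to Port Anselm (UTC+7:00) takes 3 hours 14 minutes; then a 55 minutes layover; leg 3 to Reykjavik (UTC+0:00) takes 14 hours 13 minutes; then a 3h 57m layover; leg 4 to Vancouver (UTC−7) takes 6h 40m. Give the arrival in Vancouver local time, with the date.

10:38 AM on April 4

Convert departure to UTC: 1:05 PM − 5:30 = 7:35 AM UTC on Apr 3.
Add 2 hours and 24 minutes leg 1 → 9:59 AM UTC.
Add 2 hours and 40 minutes layover in Tokyo → 12:39 PM UTC.
Add 3 hours 14 minutes leg 2 → 3:53 PM UTC.
Add 55 minutes layover in Port Anselm → 4:48 PM UTC.
Add 14 hours 13 minutes leg 3 → 7:01 AM UTC (Apr 4).
Add 3 hours and 57 minutes layover in Reykjavik → 10:58 AM UTC.
Add 6 hours 40 minutes leg 4 → 5:38 PM UTC.
Vancouver is UTC−7:00, so local arrival = 5:38 PM − 7:00 = 10:38 AM on Apr 4.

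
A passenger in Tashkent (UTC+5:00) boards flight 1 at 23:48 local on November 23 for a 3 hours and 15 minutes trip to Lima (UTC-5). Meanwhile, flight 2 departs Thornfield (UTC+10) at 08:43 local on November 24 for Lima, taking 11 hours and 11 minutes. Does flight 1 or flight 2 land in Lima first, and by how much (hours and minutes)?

the first, by 11 hours 51 minutes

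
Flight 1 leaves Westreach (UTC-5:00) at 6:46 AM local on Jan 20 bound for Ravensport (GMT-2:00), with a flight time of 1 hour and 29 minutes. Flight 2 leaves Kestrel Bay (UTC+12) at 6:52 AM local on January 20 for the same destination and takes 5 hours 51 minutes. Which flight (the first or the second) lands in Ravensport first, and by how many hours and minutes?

the second, by 12 hours 32 minutes

Flight 1 in UTC: 6:46 AM + 5:00 = 11:46 AM on Jan 20.
+1 hour 29 minutes → arrive 1:15 PM UTC on Jan 20.
Flight 2 in UTC: 6:52 AM − 12:00 = 6:52 PM on Jan 19.
+5 hours and 51 minutes → arrive 12:43 AM UTC on Jan 20.
Flight 2 lands earlier by 12 hours 32 minutes.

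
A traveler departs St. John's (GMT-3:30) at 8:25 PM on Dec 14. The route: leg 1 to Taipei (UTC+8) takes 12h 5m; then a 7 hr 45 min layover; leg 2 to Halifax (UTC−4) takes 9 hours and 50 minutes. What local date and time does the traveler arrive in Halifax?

1:35 AM on Dec 16

Convert departure to UTC: 8:25 PM + 3:30 = 11:55 PM UTC on Dec 14.
Add 12 hours 5 minutes leg 1 → 12:00 PM UTC (Dec 15).
Add 7 hours and 45 minutes layover in Taipei → 7:45 PM UTC.
Add 9 hours 50 minutes leg 2 → 5:35 AM UTC (Dec 16).
Halifax is UTC−4:00, so local arrival = 5:35 AM − 4:00 = 1:35 AM on Dec 16.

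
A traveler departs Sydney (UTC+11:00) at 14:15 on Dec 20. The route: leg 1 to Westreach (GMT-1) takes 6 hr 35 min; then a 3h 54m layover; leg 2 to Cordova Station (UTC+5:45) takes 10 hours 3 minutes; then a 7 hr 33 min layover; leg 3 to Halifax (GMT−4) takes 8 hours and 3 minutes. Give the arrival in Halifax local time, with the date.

11:23 on December 21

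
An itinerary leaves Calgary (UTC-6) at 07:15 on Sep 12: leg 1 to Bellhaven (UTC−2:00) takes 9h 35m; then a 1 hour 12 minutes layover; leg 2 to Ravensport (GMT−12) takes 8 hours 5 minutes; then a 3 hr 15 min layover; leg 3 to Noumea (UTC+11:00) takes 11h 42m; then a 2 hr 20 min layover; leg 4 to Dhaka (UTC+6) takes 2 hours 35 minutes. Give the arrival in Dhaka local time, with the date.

Convert departure to UTC: 07:15 + 6:00 = 13:15 UTC on Sep 12.
Add 9 hours and 35 minutes leg 1 → 22:50 UTC.
Add 1 hour and 12 minutes layover in Bellhaven → 00:02 UTC (Sep 13).
Add 8 hours and 5 minutes leg 2 → 08:07 UTC.
Add 3 hours and 15 minutes layover in Ravensport → 11:22 UTC.
Add 11 hours and 42 minutes leg 3 → 23:04 UTC.
Add 2 hours 20 minutes layover in Noumea → 01:24 UTC (Sep 14).
Add 2 hours 35 minutes leg 4 → 03:59 UTC.
Dhaka is UTC+6:00, so local arrival = 03:59 + 6:00 = 09:59 on Sep 14.

09:59 on September 14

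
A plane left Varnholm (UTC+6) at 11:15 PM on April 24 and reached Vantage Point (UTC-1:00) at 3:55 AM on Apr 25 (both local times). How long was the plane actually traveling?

11 hours 40 minutes

Departure in UTC: 11:15 PM − 6:00 = 5:15 PM on Apr 24.
Arrival in UTC: 3:55 AM + 1:00 = 4:55 AM on Apr 25.
Elapsed = 4:55 AM − 5:15 PM (+1 day) = 11 hours 40 minutes.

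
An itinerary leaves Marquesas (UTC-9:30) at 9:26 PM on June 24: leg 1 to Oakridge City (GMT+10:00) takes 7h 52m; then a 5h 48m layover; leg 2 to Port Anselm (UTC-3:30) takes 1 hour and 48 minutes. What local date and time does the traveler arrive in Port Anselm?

Convert departure to UTC: 9:26 PM + 9:30 = 6:56 AM UTC on Jun 25.
Add 7 hours 52 minutes leg 1 → 2:48 PM UTC.
Add 5 hours and 48 minutes layover in Oakridge City → 8:36 PM UTC.
Add 1 hour and 48 minutes leg 2 → 10:24 PM UTC.
Port Anselm is UTC−3:30, so local arrival = 10:24 PM − 3:30 = 6:54 PM on Jun 25.

6:54 PM on June 25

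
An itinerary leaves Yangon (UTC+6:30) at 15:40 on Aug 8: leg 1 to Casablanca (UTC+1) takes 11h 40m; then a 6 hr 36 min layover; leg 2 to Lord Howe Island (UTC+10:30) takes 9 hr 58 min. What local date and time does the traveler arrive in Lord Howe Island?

23:54 on August 9

Convert departure to UTC: 15:40 − 6:30 = 09:10 UTC on Aug 8.
Add 11 hours 40 minutes leg 1 → 20:50 UTC.
Add 6 hours and 36 minutes layover in Casablanca → 03:26 UTC (Aug 9).
Add 9 hours and 58 minutes leg 2 → 13:24 UTC.
Lord Howe Island is UTC+10:30, so local arrival = 13:24 + 10:30 = 23:54 on Aug 9.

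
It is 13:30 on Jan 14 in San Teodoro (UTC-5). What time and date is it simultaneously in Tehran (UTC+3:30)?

Tehran is 8:30 ahead of San Teodoro.
Shift by the zone difference: 13:30 + 8:30 = 22:00 on Jan 14 in Tehran.

22:00 on Jan 14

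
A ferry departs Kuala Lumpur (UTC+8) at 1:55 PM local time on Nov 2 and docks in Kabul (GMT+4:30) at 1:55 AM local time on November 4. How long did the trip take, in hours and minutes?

Departure in UTC: 1:55 PM − 8:00 = 5:55 AM on Nov 2.
Arrival in UTC: 1:55 AM − 4:30 = 9:25 PM on Nov 3.
Elapsed = 9:25 PM − 5:55 AM (+1 day) = 39 hours 30 minutes.

39 hours 30 minutes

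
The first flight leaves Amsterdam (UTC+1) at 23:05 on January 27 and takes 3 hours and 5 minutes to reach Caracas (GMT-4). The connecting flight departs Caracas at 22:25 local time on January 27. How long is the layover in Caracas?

Convert departure to UTC: 23:05 − 1:00 = 22:05 UTC on Jan 27.
Add 3 hours 5 minutes flight time → 01:10 UTC (Jan 28).
Caracas is UTC−4:00, so local arrival = 01:10 − 4:00 = 21:10 on Jan 27.
Layover = 22:25 − 21:10 = 1 hour 15 minutes.

1 hour 15 minutes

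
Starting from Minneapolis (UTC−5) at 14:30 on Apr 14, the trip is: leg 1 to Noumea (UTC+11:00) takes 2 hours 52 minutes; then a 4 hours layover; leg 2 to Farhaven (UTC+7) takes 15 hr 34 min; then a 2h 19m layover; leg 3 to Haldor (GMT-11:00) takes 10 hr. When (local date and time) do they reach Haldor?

19:15 on April 15

Convert departure to UTC: 14:30 + 5:00 = 19:30 UTC on Apr 14.
Add 2 hours 52 minutes leg 1 → 22:22 UTC.
Add 4 hours layover in Noumea → 02:22 UTC (Apr 15).
Add 15 hours and 34 minutes leg 2 → 17:56 UTC.
Add 2 hours 19 minutes layover in Farhaven → 20:15 UTC.
Add 10 hours leg 3 → 06:15 UTC (Apr 16).
Haldor is UTC−11:00, so local arrival = 06:15 − 11:00 = 19:15 on Apr 15.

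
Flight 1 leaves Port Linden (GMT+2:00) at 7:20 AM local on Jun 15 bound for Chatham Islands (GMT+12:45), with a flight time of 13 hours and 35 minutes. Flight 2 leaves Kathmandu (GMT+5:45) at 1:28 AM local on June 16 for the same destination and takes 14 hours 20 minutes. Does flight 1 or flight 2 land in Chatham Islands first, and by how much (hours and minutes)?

the first, by 15 hours 8 minutes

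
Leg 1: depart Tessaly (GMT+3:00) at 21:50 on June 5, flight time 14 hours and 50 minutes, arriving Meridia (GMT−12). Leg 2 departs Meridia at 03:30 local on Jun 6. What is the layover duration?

5 hours 50 minutes

Convert departure to UTC: 21:50 − 3:00 = 18:50 UTC on Jun 5.
Add 14 hours and 50 minutes flight time → 09:40 UTC (Jun 6).
Meridia is UTC−12:00, so local arrival = 09:40 − 12:00 = 21:40 on Jun 5.
Layover = 03:30 − 21:40 (+1 day) = 5 hours 50 minutes.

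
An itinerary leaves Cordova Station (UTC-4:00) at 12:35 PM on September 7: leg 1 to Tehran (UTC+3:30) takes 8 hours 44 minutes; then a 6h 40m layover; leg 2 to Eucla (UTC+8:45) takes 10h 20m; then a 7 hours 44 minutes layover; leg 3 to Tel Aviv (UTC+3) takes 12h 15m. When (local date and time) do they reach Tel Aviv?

Convert departure to UTC: 12:35 PM + 4:00 = 4:35 PM UTC on Sep 7.
Add 8 hours 44 minutes leg 1 → 1:19 AM UTC (Sep 8).
Add 6 hours and 40 minutes layover in Tehran → 7:59 AM UTC.
Add 10 hours and 20 minutes leg 2 → 6:19 PM UTC.
Add 7 hours 44 minutes layover in Eucla → 2:03 AM UTC (Sep 9).
Add 12 hours and 15 minutes leg 3 → 2:18 PM UTC.
Tel Aviv is UTC+3:00, so local arrival = 2:18 PM + 3:00 = 5:18 PM on Sep 9.

5:18 PM on September 9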